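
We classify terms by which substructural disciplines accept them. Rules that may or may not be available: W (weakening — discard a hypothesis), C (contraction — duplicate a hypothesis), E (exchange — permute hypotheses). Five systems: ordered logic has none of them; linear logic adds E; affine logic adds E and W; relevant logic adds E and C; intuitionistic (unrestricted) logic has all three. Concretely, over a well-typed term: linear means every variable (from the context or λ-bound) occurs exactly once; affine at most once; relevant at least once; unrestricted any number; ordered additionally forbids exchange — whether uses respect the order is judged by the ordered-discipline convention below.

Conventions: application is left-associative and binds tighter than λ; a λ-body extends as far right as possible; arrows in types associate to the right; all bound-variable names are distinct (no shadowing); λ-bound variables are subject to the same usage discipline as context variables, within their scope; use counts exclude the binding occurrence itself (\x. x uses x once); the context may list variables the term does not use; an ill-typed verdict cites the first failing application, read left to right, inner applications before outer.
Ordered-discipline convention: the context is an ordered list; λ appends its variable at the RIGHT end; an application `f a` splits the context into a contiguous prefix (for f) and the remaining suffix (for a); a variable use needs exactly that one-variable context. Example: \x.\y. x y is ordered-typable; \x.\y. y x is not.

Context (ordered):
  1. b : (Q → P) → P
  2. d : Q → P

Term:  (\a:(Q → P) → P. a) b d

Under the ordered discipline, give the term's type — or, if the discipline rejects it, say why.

term : P
use counts: b=1; d=1; a (λ-bound)=1
use order (left to right): a, b, d
typing: the term checks, with type P
per-discipline verdicts: ordered ✓ | linear ✓ | affine ✓ | relevant ✓ | unrestricted ✓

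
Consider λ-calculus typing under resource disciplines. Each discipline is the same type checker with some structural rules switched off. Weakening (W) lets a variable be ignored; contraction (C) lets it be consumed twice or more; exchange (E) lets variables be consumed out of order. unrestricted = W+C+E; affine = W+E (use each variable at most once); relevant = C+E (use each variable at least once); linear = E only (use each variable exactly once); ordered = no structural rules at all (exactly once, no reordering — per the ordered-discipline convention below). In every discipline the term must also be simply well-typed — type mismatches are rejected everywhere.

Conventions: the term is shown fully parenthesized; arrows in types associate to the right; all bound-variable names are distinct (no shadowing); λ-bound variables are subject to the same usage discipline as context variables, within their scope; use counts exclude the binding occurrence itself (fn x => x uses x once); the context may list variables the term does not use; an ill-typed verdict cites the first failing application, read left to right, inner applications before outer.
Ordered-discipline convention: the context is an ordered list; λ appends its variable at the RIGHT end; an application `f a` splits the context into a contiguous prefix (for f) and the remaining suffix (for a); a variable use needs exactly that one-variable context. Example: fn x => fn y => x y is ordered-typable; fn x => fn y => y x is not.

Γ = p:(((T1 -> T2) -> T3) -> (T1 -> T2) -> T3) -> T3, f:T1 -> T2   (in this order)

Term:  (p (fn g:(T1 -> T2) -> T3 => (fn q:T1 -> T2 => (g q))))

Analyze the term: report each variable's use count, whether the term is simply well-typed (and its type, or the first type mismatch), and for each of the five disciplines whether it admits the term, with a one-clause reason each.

use counts: p ×1, f ×0, g (λ-bound) ×1, q (λ-bound) ×1
order of uses: p, g, q
typing: well-typed — term : T3
ordered: ✗ — f never used (weakening)
linear: ✗ — f never used (weakening)
affine: ✓ — p, f, g, q: no repeats, contraction unneeded
relevant: ✗ — f never used (weakening)
unrestricted: ✓ — simply typable at T3; W, C, E all held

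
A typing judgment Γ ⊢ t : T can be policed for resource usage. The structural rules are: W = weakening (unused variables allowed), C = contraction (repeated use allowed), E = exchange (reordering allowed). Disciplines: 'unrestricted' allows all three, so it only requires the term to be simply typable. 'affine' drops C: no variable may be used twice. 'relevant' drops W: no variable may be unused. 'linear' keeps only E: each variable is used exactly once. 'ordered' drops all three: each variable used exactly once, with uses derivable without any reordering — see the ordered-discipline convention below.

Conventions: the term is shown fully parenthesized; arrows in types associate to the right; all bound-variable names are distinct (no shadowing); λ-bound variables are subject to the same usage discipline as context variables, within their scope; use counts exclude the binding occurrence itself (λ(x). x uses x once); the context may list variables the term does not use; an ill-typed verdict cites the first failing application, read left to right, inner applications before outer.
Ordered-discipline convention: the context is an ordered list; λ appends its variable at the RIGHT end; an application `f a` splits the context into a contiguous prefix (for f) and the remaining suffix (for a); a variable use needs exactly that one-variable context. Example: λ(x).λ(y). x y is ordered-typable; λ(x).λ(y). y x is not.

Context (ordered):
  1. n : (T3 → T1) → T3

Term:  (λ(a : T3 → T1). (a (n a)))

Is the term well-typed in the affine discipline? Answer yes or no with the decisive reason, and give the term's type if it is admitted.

no — uses contraction: a ×2
usage: n: 1; a [bound]: 2
left-to-right use order: a, n, a
typing: well-typed — term : (T3 → T1) → T1
all disciplines: ordered ✗ | linear ✗ | affine ✗ | relevant ✓ | unrestricted ✓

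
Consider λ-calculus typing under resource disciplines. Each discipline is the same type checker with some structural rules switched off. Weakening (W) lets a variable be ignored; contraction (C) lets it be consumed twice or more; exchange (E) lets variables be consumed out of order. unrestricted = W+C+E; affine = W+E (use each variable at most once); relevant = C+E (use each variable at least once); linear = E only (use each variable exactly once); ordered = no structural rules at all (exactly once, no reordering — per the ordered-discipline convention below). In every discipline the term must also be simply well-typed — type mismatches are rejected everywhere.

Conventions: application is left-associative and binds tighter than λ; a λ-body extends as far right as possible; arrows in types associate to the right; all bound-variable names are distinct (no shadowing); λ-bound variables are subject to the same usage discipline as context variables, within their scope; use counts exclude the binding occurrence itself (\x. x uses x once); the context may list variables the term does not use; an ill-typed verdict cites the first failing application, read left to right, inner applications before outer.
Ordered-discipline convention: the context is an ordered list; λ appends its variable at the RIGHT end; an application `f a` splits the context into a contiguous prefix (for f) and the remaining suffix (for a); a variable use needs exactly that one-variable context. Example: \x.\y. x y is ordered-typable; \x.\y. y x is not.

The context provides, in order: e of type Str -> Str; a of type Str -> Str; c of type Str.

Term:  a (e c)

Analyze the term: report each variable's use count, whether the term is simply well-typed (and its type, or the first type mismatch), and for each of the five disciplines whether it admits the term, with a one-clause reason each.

use counts: e=1; a=1; c=1
order of uses: a, e, c
typing: well-typed at Str
ordered: ✗, no ordered split (uses run a, e, c)
linear: ✓, exactly-once usage across e, a, c
affine: ✓, no duplicate uses among e, a, c
relevant: ✓, every one of e, a, c appears
unrestricted: ✓, type-checks (Str) and nothing is barred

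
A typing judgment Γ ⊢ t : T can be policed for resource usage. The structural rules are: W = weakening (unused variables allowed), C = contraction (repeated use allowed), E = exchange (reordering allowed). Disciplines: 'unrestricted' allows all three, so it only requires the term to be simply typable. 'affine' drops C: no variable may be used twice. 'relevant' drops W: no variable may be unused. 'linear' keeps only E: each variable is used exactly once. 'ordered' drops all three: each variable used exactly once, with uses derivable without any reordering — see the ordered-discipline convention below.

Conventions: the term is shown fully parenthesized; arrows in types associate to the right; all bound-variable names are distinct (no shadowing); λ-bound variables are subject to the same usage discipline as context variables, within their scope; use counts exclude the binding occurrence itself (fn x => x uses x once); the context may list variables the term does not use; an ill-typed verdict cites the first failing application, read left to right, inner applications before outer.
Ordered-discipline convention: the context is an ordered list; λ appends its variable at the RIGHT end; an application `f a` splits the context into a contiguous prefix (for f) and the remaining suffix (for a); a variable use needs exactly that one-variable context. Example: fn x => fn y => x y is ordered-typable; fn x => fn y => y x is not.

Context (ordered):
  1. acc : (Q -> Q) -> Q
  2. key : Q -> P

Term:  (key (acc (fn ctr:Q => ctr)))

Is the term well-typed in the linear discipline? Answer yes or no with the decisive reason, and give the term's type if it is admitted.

yes — single use per variable (acc, key, ctr); term : P
counts: acc: 1, key: 1, ctr (λ-bound): 1
uses in reading order: key, acc, ctr
typing: the term checks, with type P
summary: ordered ✗ · linear ✓ · affine ✓ · relevant ✓ · unrestricted ✓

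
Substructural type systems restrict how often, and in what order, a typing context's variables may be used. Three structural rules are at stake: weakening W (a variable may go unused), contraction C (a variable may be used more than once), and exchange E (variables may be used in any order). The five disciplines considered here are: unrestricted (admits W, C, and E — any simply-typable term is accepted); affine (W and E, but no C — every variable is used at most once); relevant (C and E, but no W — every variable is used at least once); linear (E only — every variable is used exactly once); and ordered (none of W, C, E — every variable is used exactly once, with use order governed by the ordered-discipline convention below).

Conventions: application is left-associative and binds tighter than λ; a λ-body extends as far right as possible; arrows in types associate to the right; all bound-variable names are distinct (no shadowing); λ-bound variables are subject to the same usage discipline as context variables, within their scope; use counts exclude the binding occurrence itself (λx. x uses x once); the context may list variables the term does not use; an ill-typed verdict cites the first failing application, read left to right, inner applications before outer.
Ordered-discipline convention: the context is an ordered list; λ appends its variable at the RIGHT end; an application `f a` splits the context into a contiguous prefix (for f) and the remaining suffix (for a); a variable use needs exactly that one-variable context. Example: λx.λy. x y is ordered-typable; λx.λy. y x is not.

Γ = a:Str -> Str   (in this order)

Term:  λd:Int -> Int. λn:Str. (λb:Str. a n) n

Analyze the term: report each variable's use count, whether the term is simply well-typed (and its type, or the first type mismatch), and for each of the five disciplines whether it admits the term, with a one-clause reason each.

usage: a=1, d (bound)=0, n (bound)=2, b (bound)=0
left-to-right use order: a, n, n
typing: ✓ — (Int -> Int) -> Str -> Str
ordered: ✗ — repeated use of n ×2; d, b never used (weakening)
linear: ✗ — repeated use of n ×2; d, b never used (weakening)
affine: ✗ — repeated use of n ×2
relevant: ✗ — d, b never used (weakening)
unrestricted: ✓ — simply typable at (Int -> Int) -> Str -> Str; W, C, E all held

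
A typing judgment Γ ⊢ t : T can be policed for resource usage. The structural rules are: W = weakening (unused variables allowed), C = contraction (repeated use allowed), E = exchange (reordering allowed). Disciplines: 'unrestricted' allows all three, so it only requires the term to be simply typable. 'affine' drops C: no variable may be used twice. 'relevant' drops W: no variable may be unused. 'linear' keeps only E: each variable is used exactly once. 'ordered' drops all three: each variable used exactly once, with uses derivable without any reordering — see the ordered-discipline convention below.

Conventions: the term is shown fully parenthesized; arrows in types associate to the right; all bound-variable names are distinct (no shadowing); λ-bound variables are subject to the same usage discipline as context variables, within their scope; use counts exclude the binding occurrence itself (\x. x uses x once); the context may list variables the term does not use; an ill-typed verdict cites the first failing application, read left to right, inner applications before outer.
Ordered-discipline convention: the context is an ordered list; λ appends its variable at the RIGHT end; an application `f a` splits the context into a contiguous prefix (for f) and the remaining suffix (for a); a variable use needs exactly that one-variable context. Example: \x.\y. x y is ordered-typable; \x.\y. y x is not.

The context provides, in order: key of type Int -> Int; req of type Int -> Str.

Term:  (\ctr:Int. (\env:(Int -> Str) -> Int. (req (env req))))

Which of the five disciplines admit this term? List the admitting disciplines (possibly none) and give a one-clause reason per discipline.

admitted in: unrestricted
usage: key=0; req=2; ctr (λ-bound)=0; env (λ-bound)=1
order of uses: req, env, req
typing: well-typed — term : Int -> ((Int -> Str) -> Int) -> Str
ordered ✗ (repeated use of req ×2; needs weakening: key, ctr unused)
linear ✗ (repeated use of req ×2; needs weakening: key, ctr unused)
affine ✗ (repeated use of req ×2)
relevant ✗ (needs weakening: key, ctr unused)
unrestricted ✓ (typability at Int -> ((Int -> Str) -> Int) -> Str is all that's needed)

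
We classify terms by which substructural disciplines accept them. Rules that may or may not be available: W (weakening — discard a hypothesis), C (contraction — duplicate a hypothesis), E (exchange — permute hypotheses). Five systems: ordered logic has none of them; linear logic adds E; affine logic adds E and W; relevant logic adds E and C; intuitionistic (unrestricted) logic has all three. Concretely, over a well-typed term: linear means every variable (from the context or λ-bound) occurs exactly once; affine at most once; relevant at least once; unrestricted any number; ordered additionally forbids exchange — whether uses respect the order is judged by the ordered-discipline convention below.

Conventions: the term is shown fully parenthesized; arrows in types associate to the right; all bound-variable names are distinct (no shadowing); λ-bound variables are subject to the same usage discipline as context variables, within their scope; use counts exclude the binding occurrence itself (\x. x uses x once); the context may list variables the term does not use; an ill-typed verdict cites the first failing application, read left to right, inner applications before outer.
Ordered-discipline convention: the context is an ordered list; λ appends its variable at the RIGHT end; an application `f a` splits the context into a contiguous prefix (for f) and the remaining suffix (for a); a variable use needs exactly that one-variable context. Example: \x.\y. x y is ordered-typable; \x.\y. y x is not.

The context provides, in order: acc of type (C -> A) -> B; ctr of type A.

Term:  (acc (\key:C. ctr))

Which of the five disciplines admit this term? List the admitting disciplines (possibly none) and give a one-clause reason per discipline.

admitted in: affine, unrestricted
usage: acc: 1, ctr: 1, key (λ-bound): 0
uses in reading order: acc, ctr
typing: well-typed — term : B
ordered ✗ (key never used (weakening))
linear ✗ (key never used (weakening))
affine ✓ (none of acc, ctr, key used more than once)
relevant ✗ (key never used (weakening))
unrestricted ✓ (typability at B is all that's needed)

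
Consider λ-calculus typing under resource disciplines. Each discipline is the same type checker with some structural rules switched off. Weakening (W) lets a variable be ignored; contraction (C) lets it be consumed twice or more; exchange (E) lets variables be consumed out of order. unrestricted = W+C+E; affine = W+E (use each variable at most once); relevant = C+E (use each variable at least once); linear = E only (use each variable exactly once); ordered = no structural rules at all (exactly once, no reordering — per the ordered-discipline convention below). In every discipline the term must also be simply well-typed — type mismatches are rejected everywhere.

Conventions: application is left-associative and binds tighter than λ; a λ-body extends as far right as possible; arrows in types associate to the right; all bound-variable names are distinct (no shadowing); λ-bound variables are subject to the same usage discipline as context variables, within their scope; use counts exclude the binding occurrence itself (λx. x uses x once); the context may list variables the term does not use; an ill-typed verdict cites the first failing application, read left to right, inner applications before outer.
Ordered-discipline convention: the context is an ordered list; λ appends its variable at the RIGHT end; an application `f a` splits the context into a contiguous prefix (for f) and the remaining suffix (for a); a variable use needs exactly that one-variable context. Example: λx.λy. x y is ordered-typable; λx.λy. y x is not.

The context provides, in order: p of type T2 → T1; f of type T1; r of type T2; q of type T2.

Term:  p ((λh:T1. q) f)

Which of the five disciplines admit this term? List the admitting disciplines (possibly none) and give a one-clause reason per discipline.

admitted by: affine, unrestricted
usage: p ×1; f ×1; r ×0; q ×1; h (bound) ×0
left-to-right use order: p, q, f
typing: the term checks, with type T1
ordered: ✗ — unused: r, h — weakening required
linear: ✗ — unused: r, h — weakening required
affine: ✓ — p, f, r, q, h: no repeats, contraction unneeded
relevant: ✗ — unused: r, h — weakening required
unrestricted: ✓ — well-typed at T1; no restrictions here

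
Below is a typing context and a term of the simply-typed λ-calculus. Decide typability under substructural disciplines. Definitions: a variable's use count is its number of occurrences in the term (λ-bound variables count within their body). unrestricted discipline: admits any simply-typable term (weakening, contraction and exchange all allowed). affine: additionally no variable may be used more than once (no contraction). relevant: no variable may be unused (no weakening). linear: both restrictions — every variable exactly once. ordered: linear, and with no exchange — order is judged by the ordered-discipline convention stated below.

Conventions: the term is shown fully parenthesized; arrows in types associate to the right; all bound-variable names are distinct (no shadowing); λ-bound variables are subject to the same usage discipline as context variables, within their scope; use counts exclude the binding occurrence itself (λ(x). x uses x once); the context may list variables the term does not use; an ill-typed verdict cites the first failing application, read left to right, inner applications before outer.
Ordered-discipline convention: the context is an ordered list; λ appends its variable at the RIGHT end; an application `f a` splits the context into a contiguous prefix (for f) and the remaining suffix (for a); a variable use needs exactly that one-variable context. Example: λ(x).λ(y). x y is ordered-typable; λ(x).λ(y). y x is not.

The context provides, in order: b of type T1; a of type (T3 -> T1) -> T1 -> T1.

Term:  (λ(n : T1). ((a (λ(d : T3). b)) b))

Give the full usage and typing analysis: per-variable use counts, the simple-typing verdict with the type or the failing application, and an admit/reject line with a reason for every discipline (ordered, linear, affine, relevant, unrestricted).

usage: b ×2, a ×1, n (bound) ×0, d (bound) ×0
order of uses: a, b, b
typing: the term checks, with type T1 -> T1
ordered ✗ (uses contraction: b ×2; n, d left unused)
linear ✗ (uses contraction: b ×2; n, d left unused)
affine ✗ (uses contraction: b ×2)
relevant ✗ (n, d left unused)
unrestricted ✓ (simply typable at T1 -> T1; W, C, E all held)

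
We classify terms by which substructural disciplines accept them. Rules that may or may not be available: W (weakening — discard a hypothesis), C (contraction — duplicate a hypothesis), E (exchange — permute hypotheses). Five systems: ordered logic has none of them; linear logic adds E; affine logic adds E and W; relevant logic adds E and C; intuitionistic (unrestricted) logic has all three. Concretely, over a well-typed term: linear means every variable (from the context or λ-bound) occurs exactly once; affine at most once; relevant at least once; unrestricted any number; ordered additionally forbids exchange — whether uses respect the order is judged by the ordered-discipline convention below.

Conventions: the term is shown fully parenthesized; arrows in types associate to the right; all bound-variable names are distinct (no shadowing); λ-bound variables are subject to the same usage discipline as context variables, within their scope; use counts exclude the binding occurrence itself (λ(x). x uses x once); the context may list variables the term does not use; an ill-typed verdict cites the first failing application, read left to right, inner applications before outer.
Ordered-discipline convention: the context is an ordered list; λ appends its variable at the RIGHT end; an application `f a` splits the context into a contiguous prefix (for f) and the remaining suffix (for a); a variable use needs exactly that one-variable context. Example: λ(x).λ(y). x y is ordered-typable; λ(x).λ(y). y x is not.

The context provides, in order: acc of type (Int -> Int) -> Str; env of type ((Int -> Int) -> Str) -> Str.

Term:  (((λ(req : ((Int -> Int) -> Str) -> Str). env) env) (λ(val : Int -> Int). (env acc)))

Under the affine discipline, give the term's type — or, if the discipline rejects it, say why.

not well-typed under affine — repeated use of env ×3
counts: acc: 1×; env: 3×; req [bound]: 0×; val [bound]: 0×
use order (left to right): env, env, env, acc
typing: ✓ — Str
all disciplines: ordered ✗, linear ✗, affine ✗, relevant ✗, unrestricted ✓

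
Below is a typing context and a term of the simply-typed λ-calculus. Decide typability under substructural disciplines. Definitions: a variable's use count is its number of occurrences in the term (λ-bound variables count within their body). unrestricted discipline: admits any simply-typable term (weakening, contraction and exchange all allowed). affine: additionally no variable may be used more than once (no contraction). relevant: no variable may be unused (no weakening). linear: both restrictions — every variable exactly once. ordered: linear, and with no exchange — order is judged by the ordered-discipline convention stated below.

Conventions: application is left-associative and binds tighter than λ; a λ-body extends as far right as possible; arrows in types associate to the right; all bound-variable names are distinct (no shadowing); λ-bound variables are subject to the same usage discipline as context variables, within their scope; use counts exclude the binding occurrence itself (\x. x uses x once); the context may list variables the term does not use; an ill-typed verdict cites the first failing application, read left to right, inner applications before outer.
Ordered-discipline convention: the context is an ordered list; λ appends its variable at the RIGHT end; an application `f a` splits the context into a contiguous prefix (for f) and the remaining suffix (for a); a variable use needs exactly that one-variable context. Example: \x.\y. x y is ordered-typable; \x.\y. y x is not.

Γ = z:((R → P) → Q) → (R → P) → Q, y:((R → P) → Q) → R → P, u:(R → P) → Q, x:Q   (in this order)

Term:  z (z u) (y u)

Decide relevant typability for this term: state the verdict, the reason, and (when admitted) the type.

no — unused: x — weakening required
usage: z=2; y=1; u=2; x=0
left-to-right use order: z, z, u, y, u
typing: the term checks, with type Q
per-discipline verdicts: ordered ✗ · linear ✗ · affine ✗ · relevant ✗ · unrestricted ✓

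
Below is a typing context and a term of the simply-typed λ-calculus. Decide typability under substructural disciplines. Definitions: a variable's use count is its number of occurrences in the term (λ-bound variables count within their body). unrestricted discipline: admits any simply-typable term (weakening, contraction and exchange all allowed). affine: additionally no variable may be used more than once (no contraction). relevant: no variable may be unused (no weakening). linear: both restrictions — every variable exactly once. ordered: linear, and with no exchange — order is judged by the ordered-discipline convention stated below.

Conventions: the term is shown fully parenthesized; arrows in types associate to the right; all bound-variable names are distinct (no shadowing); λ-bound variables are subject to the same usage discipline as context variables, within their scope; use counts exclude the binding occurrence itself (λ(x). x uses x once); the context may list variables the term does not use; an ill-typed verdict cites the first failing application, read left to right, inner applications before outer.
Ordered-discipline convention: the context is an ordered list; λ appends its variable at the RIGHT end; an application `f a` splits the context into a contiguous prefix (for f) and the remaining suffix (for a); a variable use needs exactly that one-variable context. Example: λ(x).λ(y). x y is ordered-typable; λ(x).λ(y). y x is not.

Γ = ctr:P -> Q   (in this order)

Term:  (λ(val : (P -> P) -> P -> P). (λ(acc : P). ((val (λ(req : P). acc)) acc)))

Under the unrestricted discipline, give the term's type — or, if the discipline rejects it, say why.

term : ((P -> P) -> P -> P) -> P -> P
use counts: ctr: 0, val (λ-bound): 1, acc (λ-bound): 2, req (λ-bound): 0
left-to-right use order: val, acc, acc
typing: well-typed — term : ((P -> P) -> P -> P) -> P -> P
across the five disciplines: ordered ✗; linear ✗; affine ✗; relevant ✗; unrestricted ✓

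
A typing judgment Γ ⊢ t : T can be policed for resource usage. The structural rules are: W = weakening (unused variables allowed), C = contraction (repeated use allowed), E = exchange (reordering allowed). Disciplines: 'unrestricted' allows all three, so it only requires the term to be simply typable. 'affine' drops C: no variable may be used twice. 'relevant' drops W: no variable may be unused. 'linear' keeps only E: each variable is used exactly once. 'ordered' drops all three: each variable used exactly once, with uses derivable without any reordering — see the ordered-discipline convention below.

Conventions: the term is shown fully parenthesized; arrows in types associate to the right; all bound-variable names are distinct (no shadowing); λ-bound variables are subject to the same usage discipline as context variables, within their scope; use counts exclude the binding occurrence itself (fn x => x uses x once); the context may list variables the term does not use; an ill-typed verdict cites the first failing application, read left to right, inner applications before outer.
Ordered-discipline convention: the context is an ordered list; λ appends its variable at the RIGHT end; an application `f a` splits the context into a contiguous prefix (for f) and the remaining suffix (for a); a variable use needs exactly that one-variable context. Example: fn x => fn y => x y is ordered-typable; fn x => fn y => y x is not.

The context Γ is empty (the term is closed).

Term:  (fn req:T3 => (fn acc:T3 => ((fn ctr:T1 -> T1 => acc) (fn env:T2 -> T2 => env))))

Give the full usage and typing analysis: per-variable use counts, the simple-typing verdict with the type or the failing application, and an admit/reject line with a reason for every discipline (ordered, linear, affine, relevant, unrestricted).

use counts: req (λ-bound)=0, acc (λ-bound)=1, ctr (λ-bound)=0, env (λ-bound)=1
uses in reading order: acc, env
typing: ill-typed: a function awaiting T1 -> T1 gets (T2 -> T2) -> T2 -> T2
ordered: ✗, fails simple typing
linear: ✗, a type mismatch blocks all five
affine: ✗, the type mismatch rejects it
relevant: ✗, not simply typable
unrestricted: ✗, fails simple typing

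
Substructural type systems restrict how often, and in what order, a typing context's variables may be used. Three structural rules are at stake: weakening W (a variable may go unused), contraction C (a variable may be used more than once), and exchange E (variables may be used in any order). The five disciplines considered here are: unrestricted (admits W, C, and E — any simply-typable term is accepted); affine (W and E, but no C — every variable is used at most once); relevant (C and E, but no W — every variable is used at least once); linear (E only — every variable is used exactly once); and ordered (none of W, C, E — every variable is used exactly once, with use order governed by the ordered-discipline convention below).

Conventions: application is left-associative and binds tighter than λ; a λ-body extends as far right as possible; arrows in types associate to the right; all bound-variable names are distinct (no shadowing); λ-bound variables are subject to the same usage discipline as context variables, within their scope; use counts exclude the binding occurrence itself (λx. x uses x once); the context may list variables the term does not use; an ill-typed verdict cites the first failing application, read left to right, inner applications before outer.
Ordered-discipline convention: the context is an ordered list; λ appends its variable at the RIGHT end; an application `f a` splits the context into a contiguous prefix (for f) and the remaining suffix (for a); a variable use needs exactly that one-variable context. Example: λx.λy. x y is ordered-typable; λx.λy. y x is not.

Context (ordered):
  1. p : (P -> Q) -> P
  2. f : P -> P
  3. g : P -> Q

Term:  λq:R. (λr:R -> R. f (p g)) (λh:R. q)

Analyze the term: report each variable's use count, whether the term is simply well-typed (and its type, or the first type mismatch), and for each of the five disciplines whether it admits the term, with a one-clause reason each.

use counts: p: 1, f: 1, g: 1, q (λ-bound): 1, r (λ-bound): 0, h (λ-bound): 0
use order (left to right): f, p, g, q
typing: ✓ — R -> P
ordered: ✗ — needs weakening: r, h unused
linear: ✗ — needs weakening: r, h unused
affine: ✓ — p, f, g, q, r, h: no repeats, contraction unneeded
relevant: ✗ — needs weakening: r, h unused
unrestricted: ✓ — type-checks (R -> P) and nothing is barred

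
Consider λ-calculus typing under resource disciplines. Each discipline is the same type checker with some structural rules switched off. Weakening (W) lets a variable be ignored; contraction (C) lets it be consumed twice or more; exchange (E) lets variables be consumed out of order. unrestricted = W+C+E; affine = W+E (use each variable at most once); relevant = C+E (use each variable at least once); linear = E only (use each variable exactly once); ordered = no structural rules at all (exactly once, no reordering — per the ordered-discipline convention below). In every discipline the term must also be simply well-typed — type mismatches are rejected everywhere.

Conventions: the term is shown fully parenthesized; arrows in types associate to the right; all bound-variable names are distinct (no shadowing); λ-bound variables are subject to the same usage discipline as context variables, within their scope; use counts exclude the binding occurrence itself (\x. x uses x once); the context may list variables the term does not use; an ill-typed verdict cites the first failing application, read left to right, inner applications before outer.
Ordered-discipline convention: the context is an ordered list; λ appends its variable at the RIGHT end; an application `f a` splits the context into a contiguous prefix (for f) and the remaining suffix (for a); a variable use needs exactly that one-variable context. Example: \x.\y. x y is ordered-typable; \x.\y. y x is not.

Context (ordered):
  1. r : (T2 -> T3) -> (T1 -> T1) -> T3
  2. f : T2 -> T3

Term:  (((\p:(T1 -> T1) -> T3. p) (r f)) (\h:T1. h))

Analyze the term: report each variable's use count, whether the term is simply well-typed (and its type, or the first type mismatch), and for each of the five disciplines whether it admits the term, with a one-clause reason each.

variable uses: r=1, f=1, p (λ-bound)=1, h (λ-bound)=1
use order (left to right): p, r, f, h
typing: the term checks, with type T3
ordered ✓ (r, f, p, h once each; derivable with no W/C/E)
linear ✓ (r, f, p, h: one use apiece)
affine ✓ (at most one use each (r, f, p, h))
relevant ✓ (every one of r, f, p, h appears)
unrestricted ✓ (typability at T3 is all that's needed)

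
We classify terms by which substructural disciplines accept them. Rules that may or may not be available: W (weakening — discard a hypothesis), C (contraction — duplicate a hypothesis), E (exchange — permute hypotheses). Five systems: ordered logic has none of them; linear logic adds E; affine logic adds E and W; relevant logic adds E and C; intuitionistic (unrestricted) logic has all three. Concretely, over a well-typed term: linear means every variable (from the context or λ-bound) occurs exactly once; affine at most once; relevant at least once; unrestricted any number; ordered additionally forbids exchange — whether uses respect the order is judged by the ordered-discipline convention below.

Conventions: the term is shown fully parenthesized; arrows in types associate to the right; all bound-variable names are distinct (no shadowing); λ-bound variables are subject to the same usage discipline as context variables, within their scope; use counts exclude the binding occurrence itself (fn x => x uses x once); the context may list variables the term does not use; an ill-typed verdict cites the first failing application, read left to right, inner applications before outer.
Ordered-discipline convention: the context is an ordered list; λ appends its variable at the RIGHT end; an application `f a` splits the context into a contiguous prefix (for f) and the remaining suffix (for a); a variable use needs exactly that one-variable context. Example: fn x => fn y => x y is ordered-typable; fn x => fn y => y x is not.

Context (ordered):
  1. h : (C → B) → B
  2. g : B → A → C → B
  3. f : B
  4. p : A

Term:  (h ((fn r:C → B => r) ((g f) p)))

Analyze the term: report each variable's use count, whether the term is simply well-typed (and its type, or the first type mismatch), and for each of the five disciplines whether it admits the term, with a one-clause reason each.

variable uses: h=1; g=1; f=1; p=1; r (λ-bound)=1
use order (left to right): h, r, g, f, p
typing: ✓ — B
ordered: ✓ — single-use (h, g, f, p, r), ordered derivation ok
linear: ✓ — h, g, f, p, r: one use apiece
affine: ✓ — no duplicate uses among h, g, f, p, r
relevant: ✓ — at least one use each (h, g, f, p, r)
unrestricted: ✓ — type-checks (B) and nothing is barred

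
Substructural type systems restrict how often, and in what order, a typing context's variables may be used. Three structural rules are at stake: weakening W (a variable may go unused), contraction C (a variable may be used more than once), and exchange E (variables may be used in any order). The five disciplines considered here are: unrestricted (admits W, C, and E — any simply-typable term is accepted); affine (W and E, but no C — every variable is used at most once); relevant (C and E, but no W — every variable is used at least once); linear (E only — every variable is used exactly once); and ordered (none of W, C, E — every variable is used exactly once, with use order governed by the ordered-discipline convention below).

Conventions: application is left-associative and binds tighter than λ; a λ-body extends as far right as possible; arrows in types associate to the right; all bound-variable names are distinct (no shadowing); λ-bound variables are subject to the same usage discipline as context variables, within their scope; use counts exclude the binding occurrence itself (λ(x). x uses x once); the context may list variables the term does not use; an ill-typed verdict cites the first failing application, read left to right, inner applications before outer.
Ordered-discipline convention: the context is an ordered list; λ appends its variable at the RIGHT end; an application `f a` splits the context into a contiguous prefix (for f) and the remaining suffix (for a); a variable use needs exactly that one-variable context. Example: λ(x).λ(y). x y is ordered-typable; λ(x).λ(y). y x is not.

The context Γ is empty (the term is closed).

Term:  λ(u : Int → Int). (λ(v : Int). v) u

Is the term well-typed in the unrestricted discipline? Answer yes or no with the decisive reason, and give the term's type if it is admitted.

no — not simply typable
counts: u (λ-bound): 1, v (λ-bound): 1
left-to-right use order: v, u
typing: ill-typed: argument of type Int → Int where Int is required
summary: ordered ✗ | linear ✗ | affine ✗ | relevant ✗ | unrestricted ✗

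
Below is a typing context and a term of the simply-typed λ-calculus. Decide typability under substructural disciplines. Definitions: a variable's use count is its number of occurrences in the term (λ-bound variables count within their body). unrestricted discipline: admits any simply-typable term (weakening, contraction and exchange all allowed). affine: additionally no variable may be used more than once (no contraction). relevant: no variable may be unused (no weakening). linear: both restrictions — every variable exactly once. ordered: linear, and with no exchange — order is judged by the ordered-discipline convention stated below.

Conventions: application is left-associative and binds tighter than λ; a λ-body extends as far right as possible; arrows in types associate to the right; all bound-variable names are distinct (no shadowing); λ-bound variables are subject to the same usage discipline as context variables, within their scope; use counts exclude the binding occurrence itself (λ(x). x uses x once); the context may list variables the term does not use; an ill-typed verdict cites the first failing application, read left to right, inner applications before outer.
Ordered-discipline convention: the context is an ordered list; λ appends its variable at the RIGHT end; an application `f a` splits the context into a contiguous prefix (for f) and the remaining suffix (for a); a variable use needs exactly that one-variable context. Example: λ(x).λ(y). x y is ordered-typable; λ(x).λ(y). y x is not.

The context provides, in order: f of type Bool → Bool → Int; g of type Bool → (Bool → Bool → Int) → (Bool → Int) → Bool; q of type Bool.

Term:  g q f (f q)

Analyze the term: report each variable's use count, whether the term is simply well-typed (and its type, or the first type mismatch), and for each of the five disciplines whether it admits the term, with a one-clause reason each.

usage: f: 2; g: 1; q: 2
uses in reading order: g, q, f, f, q
typing: well-typed at Bool
ordered ✗ (repeated use of f ×2, q ×2)
linear ✗ (repeated use of f ×2, q ×2)
affine ✗ (repeated use of f ×2, q ×2)
relevant ✓ (none of f, g, q goes unused)
unrestricted ✓ (type-checks (Bool) and nothing is barred)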